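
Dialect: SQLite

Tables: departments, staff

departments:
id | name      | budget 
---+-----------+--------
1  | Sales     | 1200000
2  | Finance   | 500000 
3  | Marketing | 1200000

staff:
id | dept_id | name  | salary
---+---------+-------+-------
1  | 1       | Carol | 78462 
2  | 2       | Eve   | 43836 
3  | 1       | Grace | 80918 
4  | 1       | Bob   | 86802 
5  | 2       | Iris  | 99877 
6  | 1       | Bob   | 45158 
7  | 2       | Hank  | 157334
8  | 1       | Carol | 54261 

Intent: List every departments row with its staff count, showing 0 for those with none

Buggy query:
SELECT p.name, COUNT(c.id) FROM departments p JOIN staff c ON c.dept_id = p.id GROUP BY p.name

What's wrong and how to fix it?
Bug: INNER JOIN drops departments rows that have no matching staff rows

Fix: Switch to LEFT JOIN to retain unmatched parent rows

Corrected query:
SELECT p.name, COUNT(c.id) FROM departments p LEFT JOIN staff c ON c.dept_id = p.id GROUP BY p.name

Result:
name      | COUNT(c.id)
----------+------------
Finance   | 3          
Marketing | 0          
Sales     | 5          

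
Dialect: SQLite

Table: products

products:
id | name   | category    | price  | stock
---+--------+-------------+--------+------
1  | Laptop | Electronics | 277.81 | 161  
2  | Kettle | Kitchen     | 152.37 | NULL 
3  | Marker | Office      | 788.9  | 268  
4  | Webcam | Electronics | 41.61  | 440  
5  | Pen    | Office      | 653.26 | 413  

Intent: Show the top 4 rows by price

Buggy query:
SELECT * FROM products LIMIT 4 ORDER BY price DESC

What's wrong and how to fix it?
Bug: ORDER BY cannot follow LIMIT; LIMIT is the final clause

Fix: Swap the clauses: ORDER BY first, then LIMIT

Corrected query:
SELECT * FROM products ORDER BY price DESC LIMIT 4

Result:
id | name   | category    | price  | stock
---+--------+-------------+--------+------
3  | Marker | Office      | 788.9  | 268  
5  | Pen    | Office      | 653.26 | 413  
1  | Laptop | Electronics | 277.81 | 161  
2  | Kettle | Kitchen     | 152.37 | NULL 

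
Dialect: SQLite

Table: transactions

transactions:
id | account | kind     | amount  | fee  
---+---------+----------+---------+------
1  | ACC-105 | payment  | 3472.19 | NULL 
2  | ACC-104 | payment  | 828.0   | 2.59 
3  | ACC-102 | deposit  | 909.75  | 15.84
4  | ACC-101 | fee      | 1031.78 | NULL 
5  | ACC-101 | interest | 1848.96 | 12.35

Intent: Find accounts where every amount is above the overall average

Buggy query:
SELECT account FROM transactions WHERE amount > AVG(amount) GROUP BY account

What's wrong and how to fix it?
Bug: WHERE evaluates per row before aggregation, so AVG() is unavailable

Fix: Compute the overall average in a scalar subquery and compare each group's MIN against it in HAVING

Corrected query:
SELECT account FROM transactions GROUP BY account HAVING MIN(amount) > (SELECT AVG(amount) FROM transactions)

Result:
account
-------
ACC-105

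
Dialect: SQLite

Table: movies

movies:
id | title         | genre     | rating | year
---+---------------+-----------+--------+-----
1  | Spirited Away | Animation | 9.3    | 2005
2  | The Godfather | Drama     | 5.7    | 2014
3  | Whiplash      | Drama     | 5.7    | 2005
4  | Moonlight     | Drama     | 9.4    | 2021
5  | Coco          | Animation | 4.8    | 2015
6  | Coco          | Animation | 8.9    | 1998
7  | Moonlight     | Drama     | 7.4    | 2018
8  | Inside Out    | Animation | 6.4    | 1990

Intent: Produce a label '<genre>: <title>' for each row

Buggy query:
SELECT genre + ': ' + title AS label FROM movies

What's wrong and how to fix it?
Bug: SQLite uses || for string concatenation; + coerces text to numbers (yielding 0)

Fix: Replace + with || to concatenate text

Corrected query:
SELECT genre || ': ' || title AS label FROM movies

Result:
label                   
------------------------
Animation: Spirited Away
Drama: The Godfather    
Drama: Whiplash         
Drama: Moonlight        
Animation: Coco         
Animation: Coco         
Drama: Moonlight        
Animation: Inside Out   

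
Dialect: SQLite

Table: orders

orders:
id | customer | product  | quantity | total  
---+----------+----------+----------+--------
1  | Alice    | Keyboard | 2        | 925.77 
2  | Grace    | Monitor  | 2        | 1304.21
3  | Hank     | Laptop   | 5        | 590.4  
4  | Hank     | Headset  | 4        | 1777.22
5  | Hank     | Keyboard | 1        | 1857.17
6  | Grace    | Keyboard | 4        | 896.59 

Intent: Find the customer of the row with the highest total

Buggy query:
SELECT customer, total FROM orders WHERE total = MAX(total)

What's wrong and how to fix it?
Bug: WHERE is evaluated per row; an aggregate over the whole table isn't defined there

Fix: Wrap MAX in a scalar subquery so WHERE compares against a single value

Corrected query:
SELECT customer, total FROM orders WHERE total = (SELECT MAX(total) FROM orders)

Result:
customer | total  
---------+--------
Hank     | 1857.17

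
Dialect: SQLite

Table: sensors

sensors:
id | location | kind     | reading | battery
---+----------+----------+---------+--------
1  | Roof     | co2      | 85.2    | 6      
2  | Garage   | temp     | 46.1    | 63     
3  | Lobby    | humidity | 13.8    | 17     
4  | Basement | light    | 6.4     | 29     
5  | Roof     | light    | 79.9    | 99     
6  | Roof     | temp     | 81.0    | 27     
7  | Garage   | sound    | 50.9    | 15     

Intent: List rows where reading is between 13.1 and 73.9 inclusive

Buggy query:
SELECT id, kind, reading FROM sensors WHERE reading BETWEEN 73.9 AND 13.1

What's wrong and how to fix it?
Bug: The bounds are reversed; BETWEEN a AND b requires a <= b to match anything

Fix: Swap the bounds so the smaller value comes first

Corrected query:
SELECT id, kind, reading FROM sensors WHERE reading BETWEEN 13.1 AND 73.9

Result:
id | kind     | reading
---+----------+--------
2  | temp     | 46.1   
3  | humidity | 13.8   
7  | sound    | 50.9   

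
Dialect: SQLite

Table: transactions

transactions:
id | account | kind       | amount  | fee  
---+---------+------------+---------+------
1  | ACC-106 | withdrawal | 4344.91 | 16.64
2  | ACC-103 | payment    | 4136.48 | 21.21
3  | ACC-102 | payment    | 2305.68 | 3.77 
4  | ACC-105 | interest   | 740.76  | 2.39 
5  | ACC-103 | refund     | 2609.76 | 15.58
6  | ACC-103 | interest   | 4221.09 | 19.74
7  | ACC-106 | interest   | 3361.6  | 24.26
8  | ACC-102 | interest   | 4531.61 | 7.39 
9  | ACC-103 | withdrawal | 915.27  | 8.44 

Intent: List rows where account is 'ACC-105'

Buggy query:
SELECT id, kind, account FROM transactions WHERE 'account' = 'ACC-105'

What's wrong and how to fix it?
Bug: Single quotes denote string literals in SQL; the column name is being compared as a constant string

Fix: Reference the column as account without single quotes

Corrected query:
SELECT id, kind, account FROM transactions WHERE account = 'ACC-105'

Result:
id | kind     | account
---+----------+--------
4  | interest | ACC-105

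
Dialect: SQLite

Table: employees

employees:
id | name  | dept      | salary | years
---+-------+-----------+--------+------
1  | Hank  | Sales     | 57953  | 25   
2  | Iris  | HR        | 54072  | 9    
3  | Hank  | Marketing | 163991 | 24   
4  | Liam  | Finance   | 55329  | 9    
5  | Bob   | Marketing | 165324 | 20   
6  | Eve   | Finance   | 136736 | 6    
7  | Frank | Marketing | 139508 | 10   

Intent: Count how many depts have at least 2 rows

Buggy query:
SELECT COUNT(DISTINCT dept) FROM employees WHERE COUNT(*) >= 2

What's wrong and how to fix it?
Bug: WHERE filters individual rows, not groups, so a group-level COUNT is invalid there

Fix: Group first with HAVING COUNT(*) >= 2, then COUNT the resulting groups

Corrected query:
SELECT COUNT(*) FROM (SELECT dept FROM employees GROUP BY dept HAVING COUNT(*) >= 2)

Result:
COUNT(*)
--------
2       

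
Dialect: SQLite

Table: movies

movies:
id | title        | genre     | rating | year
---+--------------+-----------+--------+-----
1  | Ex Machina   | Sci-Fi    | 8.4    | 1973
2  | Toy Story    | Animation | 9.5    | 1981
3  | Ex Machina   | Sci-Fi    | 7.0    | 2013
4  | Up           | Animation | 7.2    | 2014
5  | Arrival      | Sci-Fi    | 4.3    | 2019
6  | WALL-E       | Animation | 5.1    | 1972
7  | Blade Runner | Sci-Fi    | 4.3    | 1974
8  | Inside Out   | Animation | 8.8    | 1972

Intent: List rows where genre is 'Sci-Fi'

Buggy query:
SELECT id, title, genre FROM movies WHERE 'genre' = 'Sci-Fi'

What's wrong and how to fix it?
Bug: 'genre' in single quotes is a string literal, not the column; the comparison is literal-vs-literal and never true

Fix: Reference the column as genre without single quotes

Corrected query:
SELECT id, title, genre FROM movies WHERE genre = 'Sci-Fi'

Result:
id | title        | genre 
---+--------------+-------
1  | Ex Machina   | Sci-Fi
3  | Ex Machina   | Sci-Fi
5  | Arrival      | Sci-Fi
7  | Blade Runner | Sci-Fi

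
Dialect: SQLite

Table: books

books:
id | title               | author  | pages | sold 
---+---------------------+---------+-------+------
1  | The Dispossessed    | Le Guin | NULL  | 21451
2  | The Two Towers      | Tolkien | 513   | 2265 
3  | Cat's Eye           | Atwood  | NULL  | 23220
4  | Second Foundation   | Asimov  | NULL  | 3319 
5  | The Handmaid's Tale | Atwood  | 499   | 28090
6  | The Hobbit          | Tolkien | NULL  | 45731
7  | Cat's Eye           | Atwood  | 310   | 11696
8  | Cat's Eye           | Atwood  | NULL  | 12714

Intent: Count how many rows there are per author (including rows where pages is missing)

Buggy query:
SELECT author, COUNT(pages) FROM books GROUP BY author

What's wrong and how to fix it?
Bug: COUNT(column) counts non-NULL values only; rows with NULL pages aren't counted

Fix: Replace COUNT(pages) with COUNT(*)

Corrected query:
SELECT author, COUNT(*) FROM books GROUP BY author

Result:
author  | COUNT(*)
--------+---------
Asimov  | 1       
Atwood  | 4       
Le Guin | 1       
Tolkien | 2       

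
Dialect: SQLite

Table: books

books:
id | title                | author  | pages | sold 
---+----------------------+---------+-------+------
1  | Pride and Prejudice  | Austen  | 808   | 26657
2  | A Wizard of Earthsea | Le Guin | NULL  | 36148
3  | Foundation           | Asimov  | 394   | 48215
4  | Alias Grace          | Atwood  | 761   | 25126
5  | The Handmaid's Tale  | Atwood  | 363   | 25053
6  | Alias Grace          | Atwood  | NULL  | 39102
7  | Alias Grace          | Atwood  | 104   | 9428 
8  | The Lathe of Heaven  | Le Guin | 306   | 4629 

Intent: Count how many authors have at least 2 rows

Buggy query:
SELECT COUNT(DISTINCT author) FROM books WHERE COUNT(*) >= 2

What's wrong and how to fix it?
Bug: COUNT(*) cannot appear in WHERE; the per-group count doesn't exist yet

Fix: Use a subquery that GROUPs and filters with HAVING, then count its rows

Corrected query:
SELECT COUNT(*) FROM (SELECT author FROM books GROUP BY author HAVING COUNT(*) >= 2)

Result:
COUNT(*)
--------
2       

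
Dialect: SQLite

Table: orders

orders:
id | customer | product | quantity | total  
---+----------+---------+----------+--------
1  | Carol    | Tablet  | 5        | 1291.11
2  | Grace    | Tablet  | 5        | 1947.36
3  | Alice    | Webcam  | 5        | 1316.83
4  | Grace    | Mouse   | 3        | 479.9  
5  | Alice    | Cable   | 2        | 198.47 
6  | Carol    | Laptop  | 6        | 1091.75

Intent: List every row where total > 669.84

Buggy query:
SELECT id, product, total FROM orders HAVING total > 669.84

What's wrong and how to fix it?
Bug: HAVING filters the output of aggregation, but this query has no GROUP BY and no aggregate functions, so SQLite rejects it (HAVING clause on a non-aggregate query); the condition here is per row

Fix: Use WHERE for row-level filtering

Corrected query:
SELECT id, product, total FROM orders WHERE total > 669.84

Result:
id | product | total  
---+---------+--------
1  | Tablet  | 1291.11
2  | Tablet  | 1947.36
3  | Webcam  | 1316.83
6  | Laptop  | 1091.75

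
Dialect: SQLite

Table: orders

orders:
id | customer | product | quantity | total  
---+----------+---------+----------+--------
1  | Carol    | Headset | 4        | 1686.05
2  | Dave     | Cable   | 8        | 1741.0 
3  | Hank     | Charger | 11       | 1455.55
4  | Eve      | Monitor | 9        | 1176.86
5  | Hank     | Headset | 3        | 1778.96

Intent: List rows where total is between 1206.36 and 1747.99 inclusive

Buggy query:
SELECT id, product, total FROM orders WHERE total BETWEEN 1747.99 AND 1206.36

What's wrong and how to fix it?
Bug: BETWEEN expects the lower bound first; with 1747.99 AND 1206.36 the range is empty

Fix: Swap the bounds so the smaller value comes first

Corrected query:
SELECT id, product, total FROM orders WHERE total BETWEEN 1206.36 AND 1747.99

Result:
id | product | total  
---+---------+--------
1  | Headset | 1686.05
2  | Cable   | 1741   
3  | Charger | 1455.55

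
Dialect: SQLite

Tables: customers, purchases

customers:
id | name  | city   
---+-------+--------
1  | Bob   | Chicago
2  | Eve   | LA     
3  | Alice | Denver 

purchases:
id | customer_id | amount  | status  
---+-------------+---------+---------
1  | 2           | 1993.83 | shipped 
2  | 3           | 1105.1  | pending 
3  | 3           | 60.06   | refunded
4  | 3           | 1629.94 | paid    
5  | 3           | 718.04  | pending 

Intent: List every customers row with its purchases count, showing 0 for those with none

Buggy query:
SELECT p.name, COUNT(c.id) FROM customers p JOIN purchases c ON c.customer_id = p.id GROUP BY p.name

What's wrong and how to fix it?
Bug: INNER JOIN drops customers rows that have no matching purchases rows

Fix: Switch to LEFT JOIN to retain unmatched parent rows

Corrected query:
SELECT p.name, COUNT(c.id) FROM customers p LEFT JOIN purchases c ON c.customer_id = p.id GROUP BY p.name

Result:
name  | COUNT(c.id)
------+------------
Alice | 4          
Bob   | 0          
Eve   | 1          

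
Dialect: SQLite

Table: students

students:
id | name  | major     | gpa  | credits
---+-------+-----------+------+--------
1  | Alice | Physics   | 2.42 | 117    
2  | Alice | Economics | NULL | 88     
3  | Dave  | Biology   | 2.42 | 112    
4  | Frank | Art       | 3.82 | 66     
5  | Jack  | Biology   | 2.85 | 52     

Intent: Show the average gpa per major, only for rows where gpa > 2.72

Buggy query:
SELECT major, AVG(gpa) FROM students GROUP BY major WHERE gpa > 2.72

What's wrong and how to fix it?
Bug: WHERE cannot follow GROUP BY

Fix: Move the WHERE clause before GROUP BY

Corrected query:
SELECT major, AVG(gpa) FROM students WHERE gpa > 2.72 GROUP BY major

Result:
major   | AVG(gpa)
--------+---------
Art     | 3.82    
Biology | 2.85    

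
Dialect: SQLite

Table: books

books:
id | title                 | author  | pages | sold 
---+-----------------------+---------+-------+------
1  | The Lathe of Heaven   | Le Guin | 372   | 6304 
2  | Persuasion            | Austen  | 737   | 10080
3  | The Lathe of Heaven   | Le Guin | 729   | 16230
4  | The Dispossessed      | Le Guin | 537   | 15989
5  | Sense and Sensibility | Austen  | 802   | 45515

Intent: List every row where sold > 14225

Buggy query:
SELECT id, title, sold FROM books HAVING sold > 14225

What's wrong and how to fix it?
Bug: HAVING filters the output of aggregation, but this query has no GROUP BY and no aggregate functions, so SQLite rejects it (HAVING clause on a non-aggregate query); the condition here is per row

Fix: Use WHERE for row-level filtering

Corrected query:
SELECT id, title, sold FROM books WHERE sold > 14225

Result:
id | title                 | sold 
---+-----------------------+------
3  | The Lathe of Heaven   | 16230
4  | The Dispossessed      | 15989
5  | Sense and Sensibility | 45515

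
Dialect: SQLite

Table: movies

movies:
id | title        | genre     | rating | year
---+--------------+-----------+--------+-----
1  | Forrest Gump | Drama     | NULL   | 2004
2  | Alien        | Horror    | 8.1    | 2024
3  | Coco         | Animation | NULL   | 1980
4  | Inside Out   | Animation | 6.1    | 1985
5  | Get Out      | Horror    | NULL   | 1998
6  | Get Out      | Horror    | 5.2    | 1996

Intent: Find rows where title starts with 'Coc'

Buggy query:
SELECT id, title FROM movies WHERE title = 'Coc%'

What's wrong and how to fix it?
Bug: Wildcards only work with LIKE; '=' treats '%' as a literal character

Fix: Replace '=' with LIKE so 'Coc%' is treated as a pattern

Corrected query:
SELECT id, title FROM movies WHERE title LIKE 'Coc%'

Result:
id | title
---+------
3  | Coco 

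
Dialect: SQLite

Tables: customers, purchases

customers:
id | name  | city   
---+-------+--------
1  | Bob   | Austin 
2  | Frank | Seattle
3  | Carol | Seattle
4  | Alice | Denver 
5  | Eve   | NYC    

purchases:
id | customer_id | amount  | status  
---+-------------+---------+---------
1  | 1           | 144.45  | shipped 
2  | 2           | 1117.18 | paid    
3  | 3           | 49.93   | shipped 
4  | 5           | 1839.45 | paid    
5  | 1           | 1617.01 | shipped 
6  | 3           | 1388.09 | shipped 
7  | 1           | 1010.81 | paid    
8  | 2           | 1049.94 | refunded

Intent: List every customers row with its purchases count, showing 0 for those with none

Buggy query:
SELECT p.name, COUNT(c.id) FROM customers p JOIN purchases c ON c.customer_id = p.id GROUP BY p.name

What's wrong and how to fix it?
Bug: INNER JOIN drops customers rows that have no matching purchases rows

Fix: Use LEFT JOIN so parents without children still appear (COUNT(c.id) gives 0)

Corrected query:
SELECT p.name, COUNT(c.id) FROM customers p LEFT JOIN purchases c ON c.customer_id = p.id GROUP BY p.name

Result:
name  | COUNT(c.id)
------+------------
Alice | 0          
Bob   | 3          
Carol | 2          
Eve   | 1          
Frank | 2          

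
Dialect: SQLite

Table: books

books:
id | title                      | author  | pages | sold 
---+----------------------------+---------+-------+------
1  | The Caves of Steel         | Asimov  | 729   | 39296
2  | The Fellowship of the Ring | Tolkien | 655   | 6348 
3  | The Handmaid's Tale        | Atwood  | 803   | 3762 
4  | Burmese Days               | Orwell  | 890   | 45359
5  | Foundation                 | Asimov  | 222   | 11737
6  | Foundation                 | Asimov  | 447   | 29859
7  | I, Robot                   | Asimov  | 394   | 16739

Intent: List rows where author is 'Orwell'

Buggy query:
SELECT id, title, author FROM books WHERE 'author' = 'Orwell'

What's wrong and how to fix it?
Bug: 'author' in single quotes is a string literal, not the column; the comparison is literal-vs-literal and never true

Fix: Remove the quotes around the column name (or use double quotes for an identifier)

Corrected query:
SELECT id, title, author FROM books WHERE author = 'Orwell'

Result:
id | title        | author
---+--------------+-------
4  | Burmese Days | Orwell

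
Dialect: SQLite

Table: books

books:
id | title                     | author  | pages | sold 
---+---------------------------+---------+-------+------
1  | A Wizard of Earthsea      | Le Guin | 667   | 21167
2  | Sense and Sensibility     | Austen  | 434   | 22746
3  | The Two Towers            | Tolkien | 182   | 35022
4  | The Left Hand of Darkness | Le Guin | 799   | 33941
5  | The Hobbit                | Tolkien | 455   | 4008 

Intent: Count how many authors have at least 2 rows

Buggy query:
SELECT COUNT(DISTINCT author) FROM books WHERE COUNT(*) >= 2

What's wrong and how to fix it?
Bug: COUNT(*) cannot appear in WHERE; the per-group count doesn't exist yet

Fix: Group first with HAVING COUNT(*) >= 2, then COUNT the resulting groups

Corrected query:
SELECT COUNT(*) FROM (SELECT author FROM books GROUP BY author HAVING COUNT(*) >= 2)

Result:
COUNT(*)
--------
2       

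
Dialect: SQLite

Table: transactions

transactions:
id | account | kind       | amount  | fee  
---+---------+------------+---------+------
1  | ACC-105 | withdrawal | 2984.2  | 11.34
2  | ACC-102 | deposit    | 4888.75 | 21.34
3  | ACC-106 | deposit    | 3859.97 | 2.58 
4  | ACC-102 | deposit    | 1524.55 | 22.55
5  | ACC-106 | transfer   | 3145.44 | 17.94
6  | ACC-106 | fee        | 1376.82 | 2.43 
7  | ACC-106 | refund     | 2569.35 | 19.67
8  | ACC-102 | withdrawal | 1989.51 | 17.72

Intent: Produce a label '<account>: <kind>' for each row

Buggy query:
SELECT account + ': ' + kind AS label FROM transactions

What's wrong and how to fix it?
Bug: SQLite uses || for string concatenation; + coerces text to numbers (yielding 0)

Fix: Replace + with || to concatenate text

Corrected query:
SELECT account || ': ' || kind AS label FROM transactions

Result:
label              
-------------------
ACC-105: withdrawal
ACC-102: deposit   
ACC-106: deposit   
ACC-102: deposit   
ACC-106: transfer  
ACC-106: fee       
ACC-106: refund    
ACC-102: withdrawal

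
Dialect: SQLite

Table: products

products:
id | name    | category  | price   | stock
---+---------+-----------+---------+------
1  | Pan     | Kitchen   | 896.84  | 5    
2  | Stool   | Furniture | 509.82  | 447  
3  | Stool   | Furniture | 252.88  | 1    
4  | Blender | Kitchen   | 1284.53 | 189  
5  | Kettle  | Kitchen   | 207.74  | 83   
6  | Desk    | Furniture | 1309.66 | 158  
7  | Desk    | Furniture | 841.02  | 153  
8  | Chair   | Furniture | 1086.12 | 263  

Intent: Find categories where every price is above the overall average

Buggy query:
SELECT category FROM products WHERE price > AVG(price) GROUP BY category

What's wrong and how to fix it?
Bug: WHERE evaluates per row before aggregation, so AVG() is unavailable

Fix: Compute the overall average in a scalar subquery and compare each group's MIN against it in HAVING

Corrected query:
SELECT category FROM products GROUP BY category HAVING MIN(price) > (SELECT AVG(price) FROM products)

Result:
(no rows)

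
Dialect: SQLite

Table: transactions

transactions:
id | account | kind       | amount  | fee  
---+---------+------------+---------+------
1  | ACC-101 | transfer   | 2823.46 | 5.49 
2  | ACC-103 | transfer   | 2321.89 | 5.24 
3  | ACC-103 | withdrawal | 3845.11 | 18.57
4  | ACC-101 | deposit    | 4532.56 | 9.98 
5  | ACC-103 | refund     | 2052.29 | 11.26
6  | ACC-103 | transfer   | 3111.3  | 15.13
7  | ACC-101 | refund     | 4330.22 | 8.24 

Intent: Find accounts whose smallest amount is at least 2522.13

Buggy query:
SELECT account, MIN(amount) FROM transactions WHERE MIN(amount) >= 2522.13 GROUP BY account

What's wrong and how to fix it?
Bug: Aggregates like MIN are computed per group after WHERE runs

Fix: Use HAVING for the per-group MIN condition

Corrected query:
SELECT account, MIN(amount) FROM transactions GROUP BY account HAVING MIN(amount) >= 2522.13

Result:
account | MIN(amount)
--------+------------
ACC-101 | 2823.46    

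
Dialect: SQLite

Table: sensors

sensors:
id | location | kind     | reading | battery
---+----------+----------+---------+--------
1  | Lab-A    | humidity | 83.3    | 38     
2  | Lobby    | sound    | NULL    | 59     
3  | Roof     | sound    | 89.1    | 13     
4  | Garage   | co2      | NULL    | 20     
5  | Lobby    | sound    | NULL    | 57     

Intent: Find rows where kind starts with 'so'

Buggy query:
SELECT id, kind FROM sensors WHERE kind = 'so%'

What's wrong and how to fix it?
Bug: '=' compares the literal string including the % character; pattern matching needs LIKE

Fix: Use LIKE for wildcard pattern matching

Corrected query:
SELECT id, kind FROM sensors WHERE kind LIKE 'so%'

Result:
id | kind 
---+------
2  | sound
3  | sound
5  | sound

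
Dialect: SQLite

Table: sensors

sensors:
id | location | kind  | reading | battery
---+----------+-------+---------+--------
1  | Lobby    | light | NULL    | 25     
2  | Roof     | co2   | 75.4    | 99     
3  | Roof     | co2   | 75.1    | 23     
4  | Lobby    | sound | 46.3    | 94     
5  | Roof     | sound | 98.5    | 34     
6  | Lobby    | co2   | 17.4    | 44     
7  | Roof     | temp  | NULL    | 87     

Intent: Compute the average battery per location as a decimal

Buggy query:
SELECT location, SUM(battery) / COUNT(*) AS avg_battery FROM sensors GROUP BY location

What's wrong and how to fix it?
Bug: Both operands are integers, so '/' performs integer division and truncates

Fix: Multiply by 1.0 (or CAST to REAL) to force floating-point division

Corrected query:
SELECT location, SUM(battery) * 1.0 / COUNT(*) AS avg_battery FROM sensors GROUP BY location

Result:
location | avg_battery
---------+------------
Lobby    | 54.333333  
Roof     | 60.75      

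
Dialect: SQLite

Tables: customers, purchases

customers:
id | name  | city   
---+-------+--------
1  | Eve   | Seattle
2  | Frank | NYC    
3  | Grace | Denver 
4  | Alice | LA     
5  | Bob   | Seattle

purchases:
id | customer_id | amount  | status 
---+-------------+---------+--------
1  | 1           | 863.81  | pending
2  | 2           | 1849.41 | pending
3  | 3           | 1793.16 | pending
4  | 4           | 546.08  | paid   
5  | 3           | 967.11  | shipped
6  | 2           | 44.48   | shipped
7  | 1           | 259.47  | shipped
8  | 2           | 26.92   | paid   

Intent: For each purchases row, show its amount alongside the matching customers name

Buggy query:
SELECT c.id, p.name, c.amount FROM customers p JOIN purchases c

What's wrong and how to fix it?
Bug: JOIN with no ON clause produces a cartesian product; every purchases row pairs with every customers row

Fix: Add ON c.customer_id = p.id to the JOIN

Corrected query:
SELECT c.id, p.name, c.amount FROM customers p JOIN purchases c ON c.customer_id = p.id

Result:
id | name  | amount 
---+-------+--------
1  | Eve   | 863.81 
2  | Frank | 1849.41
3  | Grace | 1793.16
4  | Alice | 546.08 
5  | Grace | 967.11 
6  | Frank | 44.48  
7  | Eve   | 259.47 
8  | Frank | 26.92  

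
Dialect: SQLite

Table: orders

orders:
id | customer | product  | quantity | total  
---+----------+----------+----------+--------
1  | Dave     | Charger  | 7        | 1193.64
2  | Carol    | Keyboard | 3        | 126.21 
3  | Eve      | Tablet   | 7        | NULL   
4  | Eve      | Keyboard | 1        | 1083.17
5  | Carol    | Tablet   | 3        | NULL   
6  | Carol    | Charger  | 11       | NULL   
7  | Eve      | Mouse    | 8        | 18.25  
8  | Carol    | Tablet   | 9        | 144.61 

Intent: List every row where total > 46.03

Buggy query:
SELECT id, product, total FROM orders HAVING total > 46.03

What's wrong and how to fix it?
Bug: This is a non-aggregate query (no GROUP BY, no aggregates), so in SQLite the HAVING clause is invalid here; a row-level condition belongs in WHERE

Fix: Replace HAVING with WHERE since the condition applies to individual rows

Corrected query:
SELECT id, product, total FROM orders WHERE total > 46.03

Result:
id | product  | total  
---+----------+--------
1  | Charger  | 1193.64
2  | Keyboard | 126.21 
4  | Keyboard | 1083.17
8  | Tablet   | 144.61 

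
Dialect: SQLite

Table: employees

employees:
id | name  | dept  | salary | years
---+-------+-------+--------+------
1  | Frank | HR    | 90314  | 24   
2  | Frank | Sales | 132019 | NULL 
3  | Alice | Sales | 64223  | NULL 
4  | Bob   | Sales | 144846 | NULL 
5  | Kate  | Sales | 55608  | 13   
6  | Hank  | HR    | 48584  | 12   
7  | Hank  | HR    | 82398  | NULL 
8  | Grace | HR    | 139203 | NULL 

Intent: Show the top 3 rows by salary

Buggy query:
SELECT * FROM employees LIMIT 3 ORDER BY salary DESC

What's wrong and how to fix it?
Bug: LIMIT must come after ORDER BY

Fix: Sort with ORDER BY, then apply LIMIT

Corrected query:
SELECT * FROM employees ORDER BY salary DESC LIMIT 3

Result:
id | name  | dept  | salary | years
---+-------+-------+--------+------
4  | Bob   | Sales | 144846 | NULL 
8  | Grace | HR    | 139203 | NULL 
2  | Frank | Sales | 132019 | NULL 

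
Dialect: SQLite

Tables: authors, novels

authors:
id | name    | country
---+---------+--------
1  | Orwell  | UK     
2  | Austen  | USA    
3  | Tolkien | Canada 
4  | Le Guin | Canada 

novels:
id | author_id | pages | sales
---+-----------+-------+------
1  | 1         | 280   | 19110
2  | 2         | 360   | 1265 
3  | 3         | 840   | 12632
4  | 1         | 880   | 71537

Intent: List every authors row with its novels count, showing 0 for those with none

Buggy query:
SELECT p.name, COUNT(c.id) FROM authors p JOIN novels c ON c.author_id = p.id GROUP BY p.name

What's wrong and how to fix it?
Bug: INNER JOIN drops authors rows that have no matching novels rows

Fix: Use LEFT JOIN so parents without children still appear (COUNT(c.id) gives 0)

Corrected query:
SELECT p.name, COUNT(c.id) FROM authors p LEFT JOIN novels c ON c.author_id = p.id GROUP BY p.name

Result:
name    | COUNT(c.id)
--------+------------
Austen  | 1          
Le Guin | 0          
Orwell  | 2          
Tolkien | 1          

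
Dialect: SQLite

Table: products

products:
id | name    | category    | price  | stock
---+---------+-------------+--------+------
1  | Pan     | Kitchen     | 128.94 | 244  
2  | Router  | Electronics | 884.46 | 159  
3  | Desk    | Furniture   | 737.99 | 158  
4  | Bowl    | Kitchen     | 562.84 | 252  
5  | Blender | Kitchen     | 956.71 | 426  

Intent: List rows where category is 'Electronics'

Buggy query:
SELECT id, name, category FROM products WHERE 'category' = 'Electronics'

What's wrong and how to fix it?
Bug: Single quotes denote string literals in SQL; the column name is being compared as a constant string

Fix: Remove the quotes around the column name (or use double quotes for an identifier)

Corrected query:
SELECT id, name, category FROM products WHERE category = 'Electronics'

Result:
id | name   | category   
---+--------+------------
2  | Router | Electronics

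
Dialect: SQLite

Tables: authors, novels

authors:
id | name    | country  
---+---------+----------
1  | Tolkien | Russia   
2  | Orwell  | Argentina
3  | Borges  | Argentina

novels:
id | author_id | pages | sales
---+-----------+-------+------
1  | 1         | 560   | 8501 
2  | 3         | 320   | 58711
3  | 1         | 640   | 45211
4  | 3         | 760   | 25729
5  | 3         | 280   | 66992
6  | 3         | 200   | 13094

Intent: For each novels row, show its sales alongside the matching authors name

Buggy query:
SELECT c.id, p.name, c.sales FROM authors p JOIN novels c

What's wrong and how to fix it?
Bug: JOIN with no ON clause produces a cartesian product; every novels row pairs with every authors row

Fix: Specify the join condition linking the foreign key to the parent id

Corrected query:
SELECT c.id, p.name, c.sales FROM authors p JOIN novels c ON c.author_id = p.id

Result:
id | name    | sales
---+---------+------
1  | Tolkien | 8501 
2  | Borges  | 58711
3  | Tolkien | 45211
4  | Borges  | 25729
5  | Borges  | 66992
6  | Borges  | 13094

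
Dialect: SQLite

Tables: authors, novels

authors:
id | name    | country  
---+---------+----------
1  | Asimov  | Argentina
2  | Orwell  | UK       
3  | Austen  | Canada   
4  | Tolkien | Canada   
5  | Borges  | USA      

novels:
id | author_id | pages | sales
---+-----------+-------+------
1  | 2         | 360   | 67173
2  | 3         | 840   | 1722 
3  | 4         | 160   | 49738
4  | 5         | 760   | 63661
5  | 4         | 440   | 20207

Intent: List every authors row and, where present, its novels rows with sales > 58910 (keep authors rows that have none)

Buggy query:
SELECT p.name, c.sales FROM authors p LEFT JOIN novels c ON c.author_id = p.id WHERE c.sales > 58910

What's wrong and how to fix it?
Bug: Filtering c.sales in WHERE discards the NULL rows produced by LEFT JOIN, turning it into an inner join

Fix: Move the right-table condition into the ON clause so unmatched parents are kept

Corrected query:
SELECT p.name, c.sales FROM authors p LEFT JOIN novels c ON c.author_id = p.id AND c.sales > 58910

Result:
name    | sales
--------+------
Asimov  | NULL 
Orwell  | 67173
Austen  | NULL 
Tolkien | NULL 
Borges  | 63661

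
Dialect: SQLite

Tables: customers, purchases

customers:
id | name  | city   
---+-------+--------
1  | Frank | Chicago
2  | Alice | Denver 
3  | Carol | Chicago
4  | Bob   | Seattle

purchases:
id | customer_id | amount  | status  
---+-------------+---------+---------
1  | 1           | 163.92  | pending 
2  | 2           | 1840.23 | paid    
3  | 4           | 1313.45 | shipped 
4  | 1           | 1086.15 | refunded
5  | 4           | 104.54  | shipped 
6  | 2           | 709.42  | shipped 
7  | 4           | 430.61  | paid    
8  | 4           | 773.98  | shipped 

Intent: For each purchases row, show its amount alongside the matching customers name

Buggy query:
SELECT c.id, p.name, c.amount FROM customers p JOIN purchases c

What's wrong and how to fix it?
Bug: JOIN with no ON clause produces a cartesian product; every purchases row pairs with every customers row

Fix: Add ON c.customer_id = p.id to the JOIN

Corrected query:
SELECT c.id, p.name, c.amount FROM customers p JOIN purchases c ON c.customer_id = p.id

Result:
id | name  | amount 
---+-------+--------
1  | Frank | 163.92 
2  | Alice | 1840.23
3  | Bob   | 1313.45
4  | Frank | 1086.15
5  | Bob   | 104.54 
6  | Alice | 709.42 
7  | Bob   | 430.61 
8  | Bob   | 773.98 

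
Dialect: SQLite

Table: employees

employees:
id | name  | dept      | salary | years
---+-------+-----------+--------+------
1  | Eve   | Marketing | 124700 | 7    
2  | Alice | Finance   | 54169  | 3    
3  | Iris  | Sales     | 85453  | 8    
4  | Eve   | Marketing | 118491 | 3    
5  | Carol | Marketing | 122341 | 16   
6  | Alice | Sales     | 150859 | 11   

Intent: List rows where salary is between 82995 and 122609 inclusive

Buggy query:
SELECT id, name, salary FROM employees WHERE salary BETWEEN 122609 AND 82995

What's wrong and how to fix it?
Bug: The bounds are reversed; BETWEEN a AND b requires a <= b to match anything

Fix: Write BETWEEN 82995 AND 122609

Corrected query:
SELECT id, name, salary FROM employees WHERE salary BETWEEN 82995 AND 122609

Result:
id | name  | salary
---+-------+-------
3  | Iris  | 85453 
4  | Eve   | 118491
5  | Carol | 122341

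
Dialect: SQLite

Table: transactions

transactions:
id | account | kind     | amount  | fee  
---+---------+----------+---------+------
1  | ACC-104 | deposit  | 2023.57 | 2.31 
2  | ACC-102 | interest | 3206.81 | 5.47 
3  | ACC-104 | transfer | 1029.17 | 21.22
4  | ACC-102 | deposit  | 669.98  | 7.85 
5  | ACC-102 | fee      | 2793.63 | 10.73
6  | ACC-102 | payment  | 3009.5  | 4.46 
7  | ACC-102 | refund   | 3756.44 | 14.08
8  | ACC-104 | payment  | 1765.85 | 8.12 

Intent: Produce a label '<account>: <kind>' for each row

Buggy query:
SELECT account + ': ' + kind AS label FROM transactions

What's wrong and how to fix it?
Bug: '+' is numeric addition; on text columns SQLite converts them to 0 instead of concatenating

Fix: Replace + with || to concatenate text

Corrected query:
SELECT account || ': ' || kind AS label FROM transactions

Result:
label            
-----------------
ACC-104: deposit 
ACC-102: interest
ACC-104: transfer
ACC-102: deposit 
ACC-102: fee     
ACC-102: payment 
ACC-102: refund  
ACC-104: payment 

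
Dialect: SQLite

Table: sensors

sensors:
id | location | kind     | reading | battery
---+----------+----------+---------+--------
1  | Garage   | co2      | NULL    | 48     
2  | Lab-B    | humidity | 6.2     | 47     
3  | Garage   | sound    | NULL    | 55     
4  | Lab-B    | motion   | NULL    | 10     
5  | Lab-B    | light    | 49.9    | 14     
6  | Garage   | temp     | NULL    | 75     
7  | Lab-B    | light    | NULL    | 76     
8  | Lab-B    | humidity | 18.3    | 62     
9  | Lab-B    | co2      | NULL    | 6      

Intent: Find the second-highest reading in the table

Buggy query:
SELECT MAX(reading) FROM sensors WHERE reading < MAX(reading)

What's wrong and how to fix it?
Bug: MAX(reading) on the right of the comparison is an aggregate-in-WHERE error

Fix: Put the inner MAX in a scalar subquery

Corrected query:
SELECT MAX(reading) FROM sensors WHERE reading < (SELECT MAX(reading) FROM sensors)

Result:
MAX(reading)
------------
18.3        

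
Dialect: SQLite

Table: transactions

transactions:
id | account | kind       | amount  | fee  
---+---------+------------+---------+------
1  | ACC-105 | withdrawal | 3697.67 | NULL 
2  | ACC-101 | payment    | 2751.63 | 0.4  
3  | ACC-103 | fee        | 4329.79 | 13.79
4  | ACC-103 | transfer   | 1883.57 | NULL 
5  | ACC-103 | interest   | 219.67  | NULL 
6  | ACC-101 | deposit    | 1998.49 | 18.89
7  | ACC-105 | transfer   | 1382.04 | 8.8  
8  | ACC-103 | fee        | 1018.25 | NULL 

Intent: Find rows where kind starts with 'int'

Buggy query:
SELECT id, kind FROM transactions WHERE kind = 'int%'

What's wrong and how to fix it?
Bug: '=' compares the literal string including the % character; pattern matching needs LIKE

Fix: Replace '=' with LIKE so 'int%' is treated as a pattern

Corrected query:
SELECT id, kind FROM transactions WHERE kind LIKE 'int%'

Result:
id | kind    
---+---------
5  | interest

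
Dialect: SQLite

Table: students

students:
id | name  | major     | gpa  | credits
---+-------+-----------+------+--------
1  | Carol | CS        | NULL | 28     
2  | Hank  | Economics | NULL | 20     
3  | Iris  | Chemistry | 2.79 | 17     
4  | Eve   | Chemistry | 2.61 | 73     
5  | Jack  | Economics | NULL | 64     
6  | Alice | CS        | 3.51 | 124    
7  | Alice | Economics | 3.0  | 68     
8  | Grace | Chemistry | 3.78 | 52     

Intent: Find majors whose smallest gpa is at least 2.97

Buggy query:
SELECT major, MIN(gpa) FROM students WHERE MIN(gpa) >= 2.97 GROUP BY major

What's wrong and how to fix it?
Bug: MIN() in WHERE is a misuse of aggregate

Fix: Use HAVING for the per-group MIN condition

Corrected query:
SELECT major, MIN(gpa) FROM students GROUP BY major HAVING MIN(gpa) >= 2.97

Result:
major     | MIN(gpa)
----------+---------
CS        | 3.51    
Economics | 3       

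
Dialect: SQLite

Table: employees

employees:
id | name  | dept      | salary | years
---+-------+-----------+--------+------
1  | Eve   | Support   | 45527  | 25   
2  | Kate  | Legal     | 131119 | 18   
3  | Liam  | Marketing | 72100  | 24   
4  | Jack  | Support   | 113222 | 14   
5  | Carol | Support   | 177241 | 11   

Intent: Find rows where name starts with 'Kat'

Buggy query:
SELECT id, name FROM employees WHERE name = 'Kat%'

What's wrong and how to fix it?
Bug: '=' compares the literal string including the % character; pattern matching needs LIKE

Fix: Use LIKE for wildcard pattern matching

Corrected query:
SELECT id, name FROM employees WHERE name LIKE 'Kat%'

Result:
id | name
---+-----
2  | Kate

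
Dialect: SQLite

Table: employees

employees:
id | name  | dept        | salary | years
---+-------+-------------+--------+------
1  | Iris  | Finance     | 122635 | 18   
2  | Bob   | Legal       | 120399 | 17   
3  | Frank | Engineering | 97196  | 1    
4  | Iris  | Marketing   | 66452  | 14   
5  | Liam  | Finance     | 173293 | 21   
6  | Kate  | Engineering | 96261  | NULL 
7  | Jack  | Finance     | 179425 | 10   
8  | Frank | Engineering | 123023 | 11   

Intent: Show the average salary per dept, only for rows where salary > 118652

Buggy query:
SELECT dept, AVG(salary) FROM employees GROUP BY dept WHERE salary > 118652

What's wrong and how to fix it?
Bug: WHERE cannot follow GROUP BY

Fix: Place WHERE between FROM and GROUP BY

Corrected query:
SELECT dept, AVG(salary) FROM employees WHERE salary > 118652 GROUP BY dept

Result:
dept        | AVG(salary)
------------+------------
Engineering | 123023     
Finance     | 158451     
Legal       | 120399     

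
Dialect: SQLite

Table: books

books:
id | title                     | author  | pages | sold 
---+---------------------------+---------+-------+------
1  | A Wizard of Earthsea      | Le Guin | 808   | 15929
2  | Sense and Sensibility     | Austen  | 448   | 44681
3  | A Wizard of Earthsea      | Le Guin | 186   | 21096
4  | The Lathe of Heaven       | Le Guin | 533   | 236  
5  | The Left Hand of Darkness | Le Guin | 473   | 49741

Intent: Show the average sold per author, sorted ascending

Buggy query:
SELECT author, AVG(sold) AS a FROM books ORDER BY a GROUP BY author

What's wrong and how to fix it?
Bug: GROUP BY must precede ORDER BY

Fix: Reorder: SELECT … FROM … GROUP BY … ORDER BY …

Corrected query:
SELECT author, AVG(sold) AS a FROM books GROUP BY author ORDER BY a

Result:
author  | a      
--------+--------
Le Guin | 21750.5
Austen  | 44681  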